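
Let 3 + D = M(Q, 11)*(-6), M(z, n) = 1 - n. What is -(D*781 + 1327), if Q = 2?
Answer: -45844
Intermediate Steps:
D = 57 (D = -3 + (1 - 1*11)*(-6) = -3 + (1 - 11)*(-6) = -3 - 10*(-6) = -3 + 60 = 57)
-(D*781 + 1327) = -(57*781 + 1327) = -(44517 + 1327) = -1*45844 = -45844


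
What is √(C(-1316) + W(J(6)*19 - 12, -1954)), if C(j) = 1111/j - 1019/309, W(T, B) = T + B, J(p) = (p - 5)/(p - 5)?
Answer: I*√80659888004031/203322 ≈ 44.172*I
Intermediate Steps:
J(p) = 1 (J(p) = (-5 + p)/(-5 + p) = 1)
W(T, B) = B + T
C(j) = -1019/309 + 1111/j (C(j) = 1111/j - 1019*1/309 = 1111/j - 1019/309 = -1019/309 + 1111/j)
√(C(-1316) + W(J(6)*19 - 12, -1954)) = √((-1019/309 + 1111/(-1316)) + (-1954 + (1*19 - 12))) = √((-1019/309 + 1111*(-1/1316)) + (-1954 + (19 - 12))) = √((-1019/309 - 1111/1316) + (-1954 + 7)) = √(-1684303/406644 - 1947) = √(-793420171/406644) = I*√80659888004031/203322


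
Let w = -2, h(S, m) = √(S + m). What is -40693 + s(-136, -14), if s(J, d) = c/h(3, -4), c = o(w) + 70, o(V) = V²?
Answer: -40693 - 74*I ≈ -40693.0 - 74.0*I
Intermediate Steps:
c = 74 (c = (-2)² + 70 = 4 + 70 = 74)
s(J, d) = -74*I (s(J, d) = 74/(√(3 - 4)) = 74/(√(-1)) = 74/I = 74*(-I) = -74*I)
-40693 + s(-136, -14) = -40693 - 74*I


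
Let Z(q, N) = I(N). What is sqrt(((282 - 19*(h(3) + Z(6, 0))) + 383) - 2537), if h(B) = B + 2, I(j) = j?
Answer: I*sqrt(1967) ≈ 44.351*I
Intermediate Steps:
Z(q, N) = N
h(B) = 2 + B
sqrt(((282 - 19*(h(3) + Z(6, 0))) + 383) - 2537) = sqrt(((282 - 19*((2 + 3) + 0)) + 383) - 2537) = sqrt(((282 - 19*(5 + 0)) + 383) - 2537) = sqrt(((282 - 19*5) + 383) - 2537) = sqrt(((282 - 95) + 383) - 2537) = sqrt((187 + 383) - 2537) = sqrt(570 - 2537) = sqrt(-1967) = I*sqrt(1967)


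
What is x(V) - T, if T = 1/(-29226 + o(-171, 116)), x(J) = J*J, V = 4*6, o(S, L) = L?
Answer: 16767361/29110 ≈ 576.00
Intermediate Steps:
V = 24
x(J) = J²
T = -1/29110 (T = 1/(-29226 + 116) = 1/(-29110) = -1/29110 ≈ -3.4352e-5)
x(V) - T = 24² - 1*(-1/29110) = 576 + 1/29110 = 16767361/29110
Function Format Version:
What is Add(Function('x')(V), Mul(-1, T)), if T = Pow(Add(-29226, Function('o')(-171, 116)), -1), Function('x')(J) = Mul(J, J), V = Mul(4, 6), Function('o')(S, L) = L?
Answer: Rational(16767361, 29110) ≈ 576.00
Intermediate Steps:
V = 24
Function('x')(J) = Pow(J, 2)
T = Rational(-1, 29110) (T = Pow(Add(-29226, 116), -1) = Pow(-29110, -1) = Rational(-1, 29110) ≈ -3.4352e-5)
Add(Function('x')(V), Mul(-1, T)) = Add(Pow(24, 2), Mul(-1, Rational(-1, 29110))) = Add(576, Rational(1, 29110)) = Rational(16767361, 29110)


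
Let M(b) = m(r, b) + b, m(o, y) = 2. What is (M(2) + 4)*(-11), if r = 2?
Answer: -88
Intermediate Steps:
M(b) = 2 + b
(M(2) + 4)*(-11) = ((2 + 2) + 4)*(-11) = (4 + 4)*(-11) = 8*(-11) = -88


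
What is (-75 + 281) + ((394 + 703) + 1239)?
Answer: 2542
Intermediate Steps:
(-75 + 281) + ((394 + 703) + 1239) = 206 + (1097 + 1239) = 206 + 2336 = 2542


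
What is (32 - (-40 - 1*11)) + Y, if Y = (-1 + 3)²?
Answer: 87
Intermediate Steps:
Y = 4 (Y = 2² = 4)
(32 - (-40 - 1*11)) + Y = (32 - (-40 - 1*11)) + 4 = (32 - (-40 - 11)) + 4 = (32 - 1*(-51)) + 4 = (32 + 51) + 4 = 83 + 4 = 87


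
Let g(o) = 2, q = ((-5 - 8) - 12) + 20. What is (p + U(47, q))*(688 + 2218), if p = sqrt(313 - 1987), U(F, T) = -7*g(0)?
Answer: -40684 + 8718*I*sqrt(186) ≈ -40684.0 + 1.189e+5*I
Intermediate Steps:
q = -5 (q = (-13 - 12) + 20 = -25 + 20 = -5)
U(F, T) = -14 (U(F, T) = -7*2 = -14)
p = 3*I*sqrt(186) (p = sqrt(-1674) = 3*I*sqrt(186) ≈ 40.915*I)
(p + U(47, q))*(688 + 2218) = (3*I*sqrt(186) - 14)*(688 + 2218) = (-14 + 3*I*sqrt(186))*2906 = -40684 + 8718*I*sqrt(186)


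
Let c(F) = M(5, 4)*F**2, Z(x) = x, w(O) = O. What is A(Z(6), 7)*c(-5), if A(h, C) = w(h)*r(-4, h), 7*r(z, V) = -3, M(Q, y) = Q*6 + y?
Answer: -15300/7 ≈ -2185.7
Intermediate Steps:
M(Q, y) = y + 6*Q (M(Q, y) = 6*Q + y = y + 6*Q)
r(z, V) = -3/7 (r(z, V) = (1/7)*(-3) = -3/7)
A(h, C) = -3*h/7 (A(h, C) = h*(-3/7) = -3*h/7)
c(F) = 34*F**2 (c(F) = (4 + 6*5)*F**2 = (4 + 30)*F**2 = 34*F**2)
A(Z(6), 7)*c(-5) = (-3/7*6)*(34*(-5)**2) = -612*25/7 = -18/7*850 = -15300/7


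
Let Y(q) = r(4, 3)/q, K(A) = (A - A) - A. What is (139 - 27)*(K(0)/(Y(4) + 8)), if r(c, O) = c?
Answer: 0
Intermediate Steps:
K(A) = -A (K(A) = 0 - A = -A)
Y(q) = 4/q
(139 - 27)*(K(0)/(Y(4) + 8)) = (139 - 27)*((-1*0)/(4/4 + 8)) = 112*(0/(4*(¼) + 8)) = 112*(0/(1 + 8)) = 112*(0/9) = 112*(0*(⅑)) = 112*0 = 0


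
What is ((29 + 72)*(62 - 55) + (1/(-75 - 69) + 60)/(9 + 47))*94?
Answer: 268364689/4032 ≈ 66559.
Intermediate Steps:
((29 + 72)*(62 - 55) + (1/(-75 - 69) + 60)/(9 + 47))*94 = (101*7 + (1/(-144) + 60)/56)*94 = (707 + (-1/144 + 60)*(1/56))*94 = (707 + (8639/144)*(1/56))*94 = (707 + 8639/8064)*94 = (5709887/8064)*94 = 268364689/4032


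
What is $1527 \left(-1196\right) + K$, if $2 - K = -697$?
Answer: $-1825593$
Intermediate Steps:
$K = 699$ ($K = 2 - -697 = 2 + 697 = 699$)
$1527 \left(-1196\right) + K = 1527 \left(-1196\right) + 699 = -1826292 + 699 = -1825593$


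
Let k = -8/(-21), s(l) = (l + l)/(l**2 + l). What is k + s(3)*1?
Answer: 37/42 ≈ 0.88095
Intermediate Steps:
s(l) = 2*l/(l + l**2) (s(l) = (2*l)/(l + l**2) = 2*l/(l + l**2))
k = 8/21 (k = -8*(-1/21) = 8/21 ≈ 0.38095)
k + s(3)*1 = 8/21 + (2/(1 + 3))*1 = 8/21 + (2/4)*1 = 8/21 + (2*(1/4))*1 = 8/21 + (1/2)*1 = 8/21 + 1/2 = 37/42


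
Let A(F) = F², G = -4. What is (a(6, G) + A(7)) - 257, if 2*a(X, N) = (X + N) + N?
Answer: -209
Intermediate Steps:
a(X, N) = N + X/2 (a(X, N) = ((X + N) + N)/2 = ((N + X) + N)/2 = (X + 2*N)/2 = N + X/2)
(a(6, G) + A(7)) - 257 = ((-4 + (½)*6) + 7²) - 257 = ((-4 + 3) + 49) - 257 = (-1 + 49) - 257 = 48 - 257 = -209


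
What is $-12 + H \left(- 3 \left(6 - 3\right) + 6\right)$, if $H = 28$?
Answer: $-96$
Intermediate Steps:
$-12 + H \left(- 3 \left(6 - 3\right) + 6\right) = -12 + 28 \left(- 3 \left(6 - 3\right) + 6\right) = -12 + 28 \left(\left(-3\right) 3 + 6\right) = -12 + 28 \left(-9 + 6\right) = -12 + 28 \left(-3\right) = -12 - 84 = -96$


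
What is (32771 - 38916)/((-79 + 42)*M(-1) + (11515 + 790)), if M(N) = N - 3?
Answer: -6145/12453 ≈ -0.49346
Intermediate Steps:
M(N) = -3 + N
(32771 - 38916)/((-79 + 42)*M(-1) + (11515 + 790)) = (32771 - 38916)/((-79 + 42)*(-3 - 1) + (11515 + 790)) = -6145/(-37*(-4) + 12305) = -6145/(148 + 12305) = -6145/12453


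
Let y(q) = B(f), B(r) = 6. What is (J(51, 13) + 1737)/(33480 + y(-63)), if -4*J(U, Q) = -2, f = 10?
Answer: 3475/66972 ≈ 0.051887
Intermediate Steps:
y(q) = 6
J(U, Q) = ½ (J(U, Q) = -¼*(-2) = ½)
(J(51, 13) + 1737)/(33480 + y(-63)) = (½ + 1737)/(33480 + 6) = (3475/2)/33486 = (3475/2)*(1/33486) = 3475/66972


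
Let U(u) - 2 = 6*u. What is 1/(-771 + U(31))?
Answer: -1/583 ≈ -0.0017153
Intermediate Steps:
U(u) = 2 + 6*u
1/(-771 + U(31)) = 1/(-771 + (2 + 6*31)) = 1/(-771 + (2 + 186)) = 1/(-771 + 188) = 1/(-583) = -1/583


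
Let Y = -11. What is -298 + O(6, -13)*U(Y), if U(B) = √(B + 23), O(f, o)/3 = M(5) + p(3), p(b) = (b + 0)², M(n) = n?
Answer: -298 + 84*√3 ≈ -152.51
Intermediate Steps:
p(b) = b²
O(f, o) = 42 (O(f, o) = 3*(5 + 3²) = 3*(5 + 9) = 3*14 = 42)
U(B) = √(23 + B)
-298 + O(6, -13)*U(Y) = -298 + 42*√(23 - 11) = -298 + 42*√12 = -298 + 42*(2*√3) = -298 + 84*√3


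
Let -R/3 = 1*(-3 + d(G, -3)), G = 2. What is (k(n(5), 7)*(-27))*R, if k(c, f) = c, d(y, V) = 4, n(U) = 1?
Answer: 81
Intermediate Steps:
R = -3 (R = -3*(-3 + 4) = -3 ≈ -3.0000)
(k(n(5), 7)*(-27))*R = (1*(-27))*(-3) = -27*(-3) = 81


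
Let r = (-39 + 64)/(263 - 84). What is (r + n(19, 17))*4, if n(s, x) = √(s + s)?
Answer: 100/179 + 4*√38 ≈ 25.216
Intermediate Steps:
n(s, x) = √2*√s (n(s, x) = √(2*s) = √2*√s)
r = 25/179 ≈ 0.13966
(r + n(19, 17))*4 = (25/179 + √2*√19)*4 = (25/179 + √38)*4 = 100/179 + 4*√38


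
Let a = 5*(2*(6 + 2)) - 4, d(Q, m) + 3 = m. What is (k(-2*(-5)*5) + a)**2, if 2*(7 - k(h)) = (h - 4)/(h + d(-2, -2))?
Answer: 13778944/2025 ≈ 6804.4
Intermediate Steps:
d(Q, m) = -3 + m
a = 76 (a = 5*(2*8) - 4 = 5*16 - 4 = 80 - 4 = 76)
k(h) = 7 - (-4 + h)/(2*(-5 + h)) (k(h) = 7 - (h - 4)/(2*(h + (-3 - 2))) = 7 - (-4 + h)/(2*(h - 5)) = 7 - (-4 + h)/(2*(-5 + h)))
(k(-2*(-5)*5) + a)**2 = ((-66 + 13*(-2*(-5)*5))/(2*(-5 - 2*(-5)*5)) + 76)**2 = ((-66 + 13*(10*5))/(2*(-5 + 10*5)) + 76)**2 = ((-66 + 13*50)/(2*(-5 + 50)) + 76)**2 = ((1/2)*(-66 + 650)/45 + 76)**2 = ((1/2)*(1/45)*584 + 76)**2 = (292/45 + 76)**2 = (3712/45)**2 = 13778944/2025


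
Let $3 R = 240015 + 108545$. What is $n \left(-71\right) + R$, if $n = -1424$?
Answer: $\frac{651872}{3} \approx 2.1729 \cdot 10^{5}$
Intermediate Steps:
$R = \frac{348560}{3}$ ($R = \frac{240015 + 108545}{3} = \frac{1}{3} \cdot 348560 = \frac{348560}{3} \approx 1.1619 \cdot 10^{5}$)
$n \left(-71\right) + R = \left(-1424\right) \left(-71\right) + \frac{348560}{3} = 101104 + \frac{348560}{3} = \frac{651872}{3}$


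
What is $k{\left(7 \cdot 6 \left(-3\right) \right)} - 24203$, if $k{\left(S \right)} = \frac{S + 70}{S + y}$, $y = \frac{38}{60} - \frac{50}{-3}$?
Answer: $- \frac{26308101}{1087} \approx -24203.0$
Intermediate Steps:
$y = \frac{173}{10}$ ($y = 38 \cdot \frac{1}{60} - - \frac{50}{3} = \frac{19}{30} + \frac{50}{3} = \frac{173}{10} \approx 17.3$)
$k{\left(S \right)} = \frac{70 + S}{\frac{173}{10} + S}$ ($k{\left(S \right)} = \frac{S + 70}{S + \frac{173}{10}} = \frac{70 + S}{\frac{173}{10} + S}$)
$k{\left(7 \cdot 6 \left(-3\right) \right)} - 24203 = \frac{10 \left(70 + 7 \cdot 6 \left(-3\right)\right)}{173 + 10 \cdot 7 \cdot 6 \left(-3\right)} - 24203 = \frac{10 \left(70 + 42 \left(-3\right)\right)}{173 + 10 \cdot 42 \left(-3\right)} - 24203 = \frac{10 \left(70 - 126\right)}{173 + 10 \left(-126\right)} - 24203 = 10 \frac{1}{173 - 1260} \left(-56\right) - 24203 = 10 \frac{1}{-1087} \left(-56\right) - 24203 = 10 \left(- \frac{1}{1087}\right) \left(-56\right) - 24203 = \frac{560}{1087} - 24203 = - \frac{26308101}{1087}$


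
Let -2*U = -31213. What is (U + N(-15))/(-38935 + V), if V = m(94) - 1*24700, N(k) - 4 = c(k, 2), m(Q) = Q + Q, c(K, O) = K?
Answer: -10397/42298 ≈ -0.24580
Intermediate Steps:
U = 31213/2 (U = -1/2*(-31213) = 31213/2 ≈ 15607.)
m(Q) = 2*Q
N(k) = 4 + k
V = -24512 (V = 2*94 - 1*24700 = 188 - 24700 = -24512)
(U + N(-15))/(-38935 + V) = (31213/2 + (4 - 15))/(-38935 - 24512) = (31213/2 - 11)/(-63447) = (31191/2)*(-1/63447) = -10397/42298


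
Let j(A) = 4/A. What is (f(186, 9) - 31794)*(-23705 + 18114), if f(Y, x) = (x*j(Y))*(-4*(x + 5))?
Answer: 5512446450/31 ≈ 1.7782e+8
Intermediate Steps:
f(Y, x) = 4*x*(-20 - 4*x)/Y (f(Y, x) = (x*(4/Y))*(-4*(x + 5)) = (4*x/Y)*(-4*(5 + x)) = (4*x/Y)*(-20 - 4*x) = 4*x*(-20 - 4*x)/Y)
(f(186, 9) - 31794)*(-23705 + 18114) = (-16*9*(5 + 9)/186 - 31794)*(-23705 + 18114) = (-16*9*1/186*14 - 31794)*(-5591) = (-336/31 - 31794)*(-5591) = -985950/31*(-5591) = 5512446450/31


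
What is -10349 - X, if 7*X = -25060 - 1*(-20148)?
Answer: -67531/7 ≈ -9647.3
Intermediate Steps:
X = -4912/7 (X = (-25060 - 1*(-20148))/7 = (-25060 + 20148)/7 = (⅐)*(-4912) = -4912/7 ≈ -701.71)
-10349 - X = -10349 - 1*(-4912/7) = -10349 + 4912/7 = -67531/7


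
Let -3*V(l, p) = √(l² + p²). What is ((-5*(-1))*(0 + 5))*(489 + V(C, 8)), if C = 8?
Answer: 12225 - 200*√2/3 ≈ 12131.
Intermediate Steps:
V(l, p) = -√(l² + p²)/3
((-5*(-1))*(0 + 5))*(489 + V(C, 8)) = ((-5*(-1))*(0 + 5))*(489 - √(8² + 8²)/3) = (5*5)*(489 - √(64 + 64)/3) = 25*(489 - 8*√2/3) = 12225 - 200*√2/3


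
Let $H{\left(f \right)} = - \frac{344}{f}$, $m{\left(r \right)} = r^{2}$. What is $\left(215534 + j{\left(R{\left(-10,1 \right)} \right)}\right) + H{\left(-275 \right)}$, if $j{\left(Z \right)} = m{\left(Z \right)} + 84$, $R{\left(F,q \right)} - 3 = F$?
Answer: $\frac{59308769}{275} \approx 2.1567 \cdot 10^{5}$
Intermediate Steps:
$R{\left(F,q \right)} = 3 + F$
$j{\left(Z \right)} = 84 + Z^{2}$ ($j{\left(Z \right)} = Z^{2} + 84 = 84 + Z^{2}$)
$\left(215534 + j{\left(R{\left(-10,1 \right)} \right)}\right) + H{\left(-275 \right)} = \left(215534 + \left(84 + \left(3 - 10\right)^{2}\right)\right) - \frac{344}{-275} = \left(215534 + \left(84 + \left(-7\right)^{2}\right)\right) - - \frac{344}{275} = \left(215534 + \left(84 + 49\right)\right) + \frac{344}{275} = \left(215534 + 133\right) + \frac{344}{275} = 215667 + \frac{344}{275} = \frac{59308769}{275}$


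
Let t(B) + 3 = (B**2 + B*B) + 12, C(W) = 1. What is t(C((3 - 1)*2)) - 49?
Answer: -38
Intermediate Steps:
t(B) = 9 + 2*B**2 (t(B) = -3 + ((B**2 + B*B) + 12) = -3 + ((B**2 + B**2) + 12) = -3 + (2*B**2 + 12) = -3 + (12 + 2*B**2) = 9 + 2*B**2)
t(C((3 - 1)*2)) - 49 = (9 + 2*1**2) - 49 = (9 + 2*1) - 49 = (9 + 2) - 49 = 11 - 49 = -38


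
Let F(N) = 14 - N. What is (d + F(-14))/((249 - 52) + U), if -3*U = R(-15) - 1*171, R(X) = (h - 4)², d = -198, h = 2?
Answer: -255/379 ≈ -0.67282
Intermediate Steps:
R(X) = 4 (R(X) = (2 - 4)² = (-2)² = 4)
U = 167/3 (U = -(4 - 1*171)/3 = -(4 - 171)/3 = -⅓*(-167) = 167/3 ≈ 55.667)
(d + F(-14))/((249 - 52) + U) = (-198 + (14 - 1*(-14)))/((249 - 52) + 167/3) = (-198 + (14 + 14))/(197 + 167/3) = (-198 + 28)/(758/3) = -170*3/758 = -255/379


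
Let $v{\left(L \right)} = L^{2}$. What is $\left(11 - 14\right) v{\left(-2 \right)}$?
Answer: $-12$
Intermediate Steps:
$\left(11 - 14\right) v{\left(-2 \right)} = \left(11 - 14\right) \left(-2\right)^{2} = \left(-3\right) 4 = -12$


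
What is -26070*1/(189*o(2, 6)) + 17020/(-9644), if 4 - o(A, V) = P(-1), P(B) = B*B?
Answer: -21755785/455679 ≈ -47.744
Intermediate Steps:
P(B) = B²
o(A, V) = 3 (o(A, V) = 4 - 1*(-1)² = 4 - 1*1 = 4 - 1 = 3)
-26070*1/(189*o(2, 6)) + 17020/(-9644) = -26070/(-7*3*(-27)) + 17020/(-9644) = -26070/((-21*(-27))) + 17020*(-1/9644) = -26070/567 - 4255/2411 = -26070*1/567 - 4255/2411 = -8690/189 - 4255/2411 = -21755785/455679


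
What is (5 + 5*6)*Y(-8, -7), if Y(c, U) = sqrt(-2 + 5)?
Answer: 35*sqrt(3) ≈ 60.622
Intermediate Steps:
Y(c, U) = sqrt(3)
(5 + 5*6)*Y(-8, -7) = (5 + 5*6)*sqrt(3) = (5 + 30)*sqrt(3) = 35*sqrt(3)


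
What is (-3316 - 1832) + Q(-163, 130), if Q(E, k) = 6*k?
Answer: -4368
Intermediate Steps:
(-3316 - 1832) + Q(-163, 130) = (-3316 - 1832) + 6*130 = -5148 + 780 = -4368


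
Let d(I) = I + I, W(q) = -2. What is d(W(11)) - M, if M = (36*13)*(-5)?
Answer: 2336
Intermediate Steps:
d(I) = 2*I
M = -2340 (M = 468*(-5) = -2340)
d(W(11)) - M = 2*(-2) - 1*(-2340) = -4 + 2340 = 2336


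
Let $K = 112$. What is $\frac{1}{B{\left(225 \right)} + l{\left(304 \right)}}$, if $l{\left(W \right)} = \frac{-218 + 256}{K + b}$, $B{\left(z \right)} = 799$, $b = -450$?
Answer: $\frac{169}{135012} \approx 0.0012517$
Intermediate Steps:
$l{\left(W \right)} = - \frac{19}{169}$ ($l{\left(W \right)} = \frac{-218 + 256}{112 - 450} = \frac{38}{-338} = 38 \left(- \frac{1}{338}\right) = - \frac{19}{169}$)
$\frac{1}{B{\left(225 \right)} + l{\left(304 \right)}} = \frac{1}{799 - \frac{19}{169}} = \frac{1}{\frac{135012}{169}} = \frac{169}{135012}$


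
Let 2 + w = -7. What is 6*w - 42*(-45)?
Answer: 1836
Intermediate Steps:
w = -9 (w = -2 - 7 = -9)
6*w - 42*(-45) = 6*(-9) - 42*(-45) = -54 + 1890 = 1836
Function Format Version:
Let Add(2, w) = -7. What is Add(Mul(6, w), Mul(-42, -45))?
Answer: 1836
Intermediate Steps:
w = -9 (w = Add(-2, -7) = -9)
Add(Mul(6, w), Mul(-42, -45)) = Add(Mul(6, -9), Mul(-42, -45)) = Add(-54, 1890) = 1836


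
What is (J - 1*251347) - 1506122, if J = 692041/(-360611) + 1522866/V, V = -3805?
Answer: -2412018692239126/1372124855 ≈ -1.7579e+6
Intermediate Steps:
J = -551795447131/1372124855 (J = 692041/(-360611) + 1522866/(-3805) = 692041*(-1/360611) + 1522866*(-1/3805) = -692041/360611 - 1522866/3805 = -551795447131/1372124855 ≈ -402.15)
(J - 1*251347) - 1506122 = (-551795447131/1372124855 - 1*251347) - 1506122 = (-551795447131/1372124855 - 251347) - 1506122 = -345431261376816/1372124855 - 1506122 = -2412018692239126/1372124855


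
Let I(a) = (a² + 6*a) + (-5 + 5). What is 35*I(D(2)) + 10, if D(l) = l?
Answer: 570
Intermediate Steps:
I(a) = a² + 6*a (I(a) = (a² + 6*a) + 0 = a² + 6*a)
35*I(D(2)) + 10 = 35*(2*(6 + 2)) + 10 = 35*(2*8) + 10 = 35*16 + 10 = 560 + 10 = 570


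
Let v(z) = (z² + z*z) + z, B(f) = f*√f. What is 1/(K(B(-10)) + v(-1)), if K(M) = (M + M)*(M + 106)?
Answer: I/(-1999*I + 2120*√10) ≈ -4.0846e-5 + 0.00013698*I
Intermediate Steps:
B(f) = f^(3/2)
v(z) = z + 2*z² (v(z) = (z² + z²) + z = 2*z² + z = z + 2*z²)
K(M) = 2*M*(106 + M) (K(M) = (2*M)*(106 + M) = 2*M*(106 + M))
1/(K(B(-10)) + v(-1)) = 1/(2*(-10)^(3/2)*(106 + (-10)^(3/2)) - (1 + 2*(-1))) = 1/(2*(-10*I*√10)*(106 - 10*I*√10) - (1 - 2)) = 1/(-20*I*√10*(106 - 10*I*√10) - 1*(-1)) = 1/(-20*I*√10*(106 - 10*I*√10) + 1) = 1/(1 - 20*I*√10*(106 - 10*I*√10))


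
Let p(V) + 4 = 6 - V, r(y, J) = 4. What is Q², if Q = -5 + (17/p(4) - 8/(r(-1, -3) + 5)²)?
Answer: 4853209/26244 ≈ 184.93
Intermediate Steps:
p(V) = 2 - V (p(V) = -4 + (6 - V) = 2 - V)
Q = -2203/162 (Q = -5 + (17/(2 - 1*4) - 8/(4 + 5)²) = -5 + (17/(2 - 4) - 8/(9²)) = -5 + (17/(-2) - 8/81) = -5 + (17*(-½) - 8*1/81) = -5 + (-17/2 - 8/81) = -5 - 1393/162 = -2203/162 ≈ -13.599)
Q² = (-2203/162)² = 4853209/26244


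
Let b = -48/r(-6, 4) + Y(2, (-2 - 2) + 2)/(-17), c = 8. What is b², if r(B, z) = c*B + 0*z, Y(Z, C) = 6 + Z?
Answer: 81/289 ≈ 0.28028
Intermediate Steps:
r(B, z) = 8*B (r(B, z) = 8*B + 0*z = 8*B + 0 = 8*B)
b = 9/17 (b = -48/(8*(-6)) + (6 + 2)/(-17) = -48/(-48) + 8*(-1/17) = -48*(-1/48) - 8/17 = 1 - 8/17 = 9/17 ≈ 0.52941)
b² = (9/17)² = 81/289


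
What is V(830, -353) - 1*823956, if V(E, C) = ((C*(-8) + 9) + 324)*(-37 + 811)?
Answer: 1619562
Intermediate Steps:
V(E, C) = 257742 - 6192*C (V(E, C) = ((-8*C + 9) + 324)*774 = ((9 - 8*C) + 324)*774 = (333 - 8*C)*774 = 257742 - 6192*C)
V(830, -353) - 1*823956 = (257742 - 6192*(-353)) - 1*823956 = (257742 + 2185776) - 823956 = 2443518 - 823956 = 1619562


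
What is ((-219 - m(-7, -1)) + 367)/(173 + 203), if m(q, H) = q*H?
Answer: 3/8 ≈ 0.37500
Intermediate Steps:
m(q, H) = H*q
((-219 - m(-7, -1)) + 367)/(173 + 203) = ((-219 - (-1)*(-7)) + 367)/(173 + 203) = ((-219 - 1*7) + 367)/376 = ((-219 - 7) + 367)*(1/376) = (-226 + 367)*(1/376) = 141*(1/376) = 3/8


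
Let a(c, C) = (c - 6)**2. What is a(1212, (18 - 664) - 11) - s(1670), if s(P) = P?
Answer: 1452766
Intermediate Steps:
a(c, C) = (-6 + c)**2
a(1212, (18 - 664) - 11) - s(1670) = (-6 + 1212)**2 - 1*1670 = 1206**2 - 1670 = 1454436 - 1670 = 1452766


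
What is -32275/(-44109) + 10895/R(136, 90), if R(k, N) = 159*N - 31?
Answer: 941422280/629832411 ≈ 1.4947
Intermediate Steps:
R(k, N) = -31 + 159*N
-32275/(-44109) + 10895/R(136, 90) = -32275/(-44109) + 10895/(-31 + 159*90) = -32275*(-1/44109) + 10895/(-31 + 14310) = 32275/44109 + 10895/14279 = 941422280/629832411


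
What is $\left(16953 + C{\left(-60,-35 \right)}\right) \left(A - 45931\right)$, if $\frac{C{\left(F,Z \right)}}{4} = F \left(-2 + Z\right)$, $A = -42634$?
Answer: $-2287899645$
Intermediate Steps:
$C{\left(F,Z \right)} = 4 F \left(-2 + Z\right)$
$\left(16953 + C{\left(-60,-35 \right)}\right) \left(A - 45931\right) = \left(16953 + 4 \left(-60\right) \left(-2 - 35\right)\right) \left(-42634 - 45931\right) = \left(16953 + 4 \left(-60\right) \left(-37\right)\right) \left(-88565\right) = \left(16953 + 8880\right) \left(-88565\right) = 25833 \left(-88565\right) = -2287899645$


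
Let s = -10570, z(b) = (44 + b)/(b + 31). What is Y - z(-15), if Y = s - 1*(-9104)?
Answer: -23485/16 ≈ -1467.8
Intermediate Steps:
z(b) = (44 + b)/(31 + b)
Y = -1466 (Y = -10570 - 1*(-9104) = -10570 + 9104 = -1466)
Y - z(-15) = -1466 - (44 - 15)/(31 - 15) = -1466 - 29/16 = -23485/16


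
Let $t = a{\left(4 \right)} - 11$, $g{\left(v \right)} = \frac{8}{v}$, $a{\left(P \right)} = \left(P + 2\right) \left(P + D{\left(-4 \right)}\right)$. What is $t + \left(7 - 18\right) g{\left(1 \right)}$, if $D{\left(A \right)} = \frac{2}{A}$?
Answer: $-78$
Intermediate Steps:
$a{\left(P \right)} = \left(2 + P\right) \left(- \frac{1}{2} + P\right)$ ($a{\left(P \right)} = \left(P + 2\right) \left(P + \frac{2}{-4}\right) = \left(2 + P\right) \left(P + 2 \left(- \frac{1}{4}\right)\right) = \left(2 + P\right) \left(P - \frac{1}{2}\right) = \left(2 + P\right) \left(- \frac{1}{2} + P\right)$)
$t = 10$ ($t = \left(-1 + 4^{2} + \frac{3}{2} \cdot 4\right) - 11 = \left(-1 + 16 + 6\right) - 11 = 21 - 11 = 10$)
$t + \left(7 - 18\right) g{\left(1 \right)} = 10 + \left(7 - 18\right) \frac{8}{1} = 10 + \left(7 - 18\right) 8 \cdot 1 = 10 - 88 = -78$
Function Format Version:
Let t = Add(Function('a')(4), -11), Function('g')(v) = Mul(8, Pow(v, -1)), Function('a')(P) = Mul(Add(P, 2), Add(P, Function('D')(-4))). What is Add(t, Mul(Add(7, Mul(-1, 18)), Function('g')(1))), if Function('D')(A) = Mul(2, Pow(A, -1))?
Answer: -78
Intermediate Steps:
Function('a')(P) = Mul(Add(2, P), Add(Rational(-1, 2), P)) (Function('a')(P) = Mul(Add(P, 2), Add(P, Mul(2, Pow(-4, -1)))) = Mul(Add(2, P), Add(P, Mul(2, Rational(-1, 4)))) = Mul(Add(2, P), Add(P, Rational(-1, 2))) = Mul(Add(2, P), Add(Rational(-1, 2), P)))
t = 10 (t = Add(Add(-1, Pow(4, 2), Mul(Rational(3, 2), 4)), -11) = Add(Add(-1, 16, 6), -11) = Add(21, -11) = 10)
Add(t, Mul(Add(7, Mul(-1, 18)), Function('g')(1))) = Add(10, Mul(Add(7, Mul(-1, 18)), Mul(8, Pow(1, -1)))) = Add(10, Mul(Add(7, -18), Mul(8, 1))) = Add(10, Mul(-11, 8)) = Add(10, -88) = -78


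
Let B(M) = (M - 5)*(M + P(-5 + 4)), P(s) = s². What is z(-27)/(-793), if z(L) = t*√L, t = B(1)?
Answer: 24*I*√3/793 ≈ 0.05242*I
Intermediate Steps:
B(M) = (1 + M)*(-5 + M) (B(M) = (M - 5)*(M + (-5 + 4)²) = (-5 + M)*(M + (-1)²) = (-5 + M)*(M + 1) = (-5 + M)*(1 + M) = (1 + M)*(-5 + M))
t = -8 (t = -5 + 1² - 4*1 = -5 + 1 - 4 = -8)
z(L) = -8*√L
z(-27)/(-793) = -24*I*√3/(-793) = -24*I*√3*(-1/793) = 24*I*√3/793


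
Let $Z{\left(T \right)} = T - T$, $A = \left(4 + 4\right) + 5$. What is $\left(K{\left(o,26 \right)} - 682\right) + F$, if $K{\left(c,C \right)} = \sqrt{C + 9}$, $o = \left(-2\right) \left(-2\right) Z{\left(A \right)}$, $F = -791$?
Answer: $-1473 + \sqrt{35} \approx -1467.1$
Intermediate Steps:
$A = 13$ ($A = 8 + 5 = 13$)
$Z{\left(T \right)} = 0$
$o = 0$ ($o = \left(-2\right) \left(-2\right) 0 = 4 \cdot 0 = 0$)
$K{\left(c,C \right)} = \sqrt{9 + C}$
$\left(K{\left(o,26 \right)} - 682\right) + F = \left(\sqrt{9 + 26} - 682\right) - 791 = \left(\sqrt{35} - 682\right) - 791 = \left(-682 + \sqrt{35}\right) - 791 = -1473 + \sqrt{35}$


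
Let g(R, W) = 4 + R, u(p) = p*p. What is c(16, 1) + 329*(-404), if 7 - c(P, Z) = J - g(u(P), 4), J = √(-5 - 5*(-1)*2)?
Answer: -132649 - √5 ≈ -1.3265e+5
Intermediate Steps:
u(p) = p²
J = √5 (J = √(-5 + 5*2) = √(-5 + 10) = √5 ≈ 2.2361)
c(P, Z) = 11 + P² - √5 (c(P, Z) = 7 - (√5 - (4 + P²)) = 7 - (√5 + (-4 - P²)) = 7 - (-4 + √5 - P²) = 7 + (4 + P² - √5) = 11 + P² - √5)
c(16, 1) + 329*(-404) = (11 + 16² - √5) + 329*(-404) = (11 + 256 - √5) - 132916 = (267 - √5) - 132916 = -132649 - √5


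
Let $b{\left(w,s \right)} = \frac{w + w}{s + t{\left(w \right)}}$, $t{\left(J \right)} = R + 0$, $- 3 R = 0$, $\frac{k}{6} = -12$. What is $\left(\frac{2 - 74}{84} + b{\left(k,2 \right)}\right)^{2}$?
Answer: $\frac{260100}{49} \approx 5308.2$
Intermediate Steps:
$k = -72$ ($k = 6 \left(-12\right) = -72$)
$R = 0$ ($R = \left(- \frac{1}{3}\right) 0 = 0$)
$t{\left(J \right)} = 0$ ($t{\left(J \right)} = 0 + 0 = 0$)
$b{\left(w,s \right)} = \frac{2 w}{s}$ ($b{\left(w,s \right)} = \frac{w + w}{s + 0} = \frac{2 w}{s}$)
$\left(\frac{2 - 74}{84} + b{\left(k,2 \right)}\right)^{2} = \left(\frac{2 - 74}{84} + 2 \left(-72\right) \frac{1}{2}\right)^{2} = \left(\left(2 - 74\right) \frac{1}{84} + 2 \left(-72\right) \frac{1}{2}\right)^{2} = \left(\left(-72\right) \frac{1}{84} - 72\right)^{2} = \left(- \frac{6}{7} - 72\right)^{2} = \left(- \frac{510}{7}\right)^{2} = \frac{260100}{49}$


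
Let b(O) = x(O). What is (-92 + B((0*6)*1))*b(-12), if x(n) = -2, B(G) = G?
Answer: 184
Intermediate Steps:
b(O) = -2
(-92 + B((0*6)*1))*b(-12) = (-92 + (0*6)*1)*(-2) = (-92 + 0*1)*(-2) = (-92 + 0)*(-2) = -92*(-2) = 184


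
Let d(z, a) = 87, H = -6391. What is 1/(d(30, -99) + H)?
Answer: -1/6304 ≈ -0.00015863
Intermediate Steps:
1/(d(30, -99) + H) = 1/(87 - 6391) = 1/(-6304) = -1/6304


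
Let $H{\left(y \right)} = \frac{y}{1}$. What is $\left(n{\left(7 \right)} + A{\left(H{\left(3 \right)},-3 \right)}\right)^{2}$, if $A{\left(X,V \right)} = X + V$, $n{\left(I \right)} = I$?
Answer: $49$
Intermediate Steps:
$H{\left(y \right)} = y$ ($H{\left(y \right)} = y 1 = y$)
$A{\left(X,V \right)} = V + X$
$\left(n{\left(7 \right)} + A{\left(H{\left(3 \right)},-3 \right)}\right)^{2} = \left(7 + \left(-3 + 3\right)\right)^{2} = \left(7 + 0\right)^{2} = 7^{2} = 49$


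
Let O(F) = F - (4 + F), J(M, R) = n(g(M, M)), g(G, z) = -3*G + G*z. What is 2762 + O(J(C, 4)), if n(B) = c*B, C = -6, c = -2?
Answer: 2758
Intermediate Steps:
n(B) = -2*B
J(M, R) = -2*M*(-3 + M)
O(F) = -4 (O(F) = F + (-4 - F) = -4)
2762 + O(J(C, 4)) = 2762 - 4 = 2758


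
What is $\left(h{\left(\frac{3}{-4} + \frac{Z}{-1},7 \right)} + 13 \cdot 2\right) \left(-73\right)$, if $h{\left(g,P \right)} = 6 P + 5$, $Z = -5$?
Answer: $-5329$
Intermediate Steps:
$h{\left(g,P \right)} = 5 + 6 P$
$\left(h{\left(\frac{3}{-4} + \frac{Z}{-1},7 \right)} + 13 \cdot 2\right) \left(-73\right) = \left(\left(5 + 6 \cdot 7\right) + 13 \cdot 2\right) \left(-73\right) = \left(\left(5 + 42\right) + 26\right) \left(-73\right) = \left(47 + 26\right) \left(-73\right) = 73 \left(-73\right) = -5329$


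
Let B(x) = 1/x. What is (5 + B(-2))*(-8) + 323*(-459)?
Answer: -148293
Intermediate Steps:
B(x) = 1/x
(5 + B(-2))*(-8) + 323*(-459) = (5 + 1/(-2))*(-8) + 323*(-459) = (5 - ½)*(-8) - 148257 = (9/2)*(-8) - 148257 = -36 - 148257 = -148293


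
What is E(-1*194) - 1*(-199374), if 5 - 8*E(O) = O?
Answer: 1595191/8 ≈ 1.9940e+5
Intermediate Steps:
E(O) = 5/8 - O/8
E(-1*194) - 1*(-199374) = (5/8 - (-1)*194/8) - 1*(-199374) = (5/8 - ⅛*(-194)) + 199374 = (5/8 + 97/4) + 199374 = 199/8 + 199374 = 1595191/8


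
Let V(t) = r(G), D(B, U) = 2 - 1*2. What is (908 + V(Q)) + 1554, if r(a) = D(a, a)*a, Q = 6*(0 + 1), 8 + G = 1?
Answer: 2462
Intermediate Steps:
G = -7 (G = -8 + 1 = -7)
D(B, U) = 0 (D(B, U) = 2 - 2 = 0)
Q = 6 (Q = 6*1 = 6)
r(a) = 0 (r(a) = 0*a = 0)
V(t) = 0
(908 + V(Q)) + 1554 = (908 + 0) + 1554 = 908 + 1554 = 2462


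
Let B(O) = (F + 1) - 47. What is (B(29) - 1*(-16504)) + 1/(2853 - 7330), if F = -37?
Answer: 73516816/4477 ≈ 16421.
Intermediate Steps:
B(O) = -83 (B(O) = (-37 + 1) - 47 = -36 - 47 = -83)
(B(29) - 1*(-16504)) + 1/(2853 - 7330) = (-83 - 1*(-16504)) + 1/(2853 - 7330) = (-83 + 16504) + 1/(-4477) = 16421 - 1/4477 = 73516816/4477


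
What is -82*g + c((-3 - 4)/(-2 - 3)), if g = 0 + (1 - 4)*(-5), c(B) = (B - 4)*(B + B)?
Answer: -30932/25 ≈ -1237.3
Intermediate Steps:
c(B) = 2*B*(-4 + B) (c(B) = (-4 + B)*(2*B) = 2*B*(-4 + B))
g = 15 (g = 0 - 3*(-5) = 0 + 15 = 15)
-82*g + c((-3 - 4)/(-2 - 3)) = -82*15 + 2*((-3 - 4)/(-2 - 3))*(-4 + (-3 - 4)/(-2 - 3)) = -1230 + 2*(-7/(-5))*(-4 - 7/(-5)) = -1230 + 2*(-7*(-⅕))*(-4 - 7*(-⅕)) = -1230 + 2*(7/5)*(-4 + 7/5) = -1230 + 2*(7/5)*(-13/5) = -1230 - 182/25 = -30932/25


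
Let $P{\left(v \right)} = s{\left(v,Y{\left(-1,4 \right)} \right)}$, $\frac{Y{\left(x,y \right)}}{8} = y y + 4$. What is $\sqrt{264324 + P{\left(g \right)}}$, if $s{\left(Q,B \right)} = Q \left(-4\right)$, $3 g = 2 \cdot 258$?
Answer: $2 \sqrt{65909} \approx 513.46$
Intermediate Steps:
$g = 172$ ($g = \frac{2 \cdot 258}{3} = \frac{1}{3} \cdot 516 = 172$)
$Y{\left(x,y \right)} = 32 + 8 y^{2}$ ($Y{\left(x,y \right)} = 8 \left(y y + 4\right) = 8 \left(y^{2} + 4\right) = 8 \left(4 + y^{2}\right) = 32 + 8 y^{2}$)
$s{\left(Q,B \right)} = - 4 Q$
$P{\left(v \right)} = - 4 v$
$\sqrt{264324 + P{\left(g \right)}} = \sqrt{264324 - 688} = \sqrt{263636} = 2 \sqrt{65909}$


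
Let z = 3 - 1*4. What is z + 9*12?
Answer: 107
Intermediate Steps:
z = -1 (z = 3 - 4 = -1)
z + 9*12 = -1 + 9*12 = -1 + 108 = 107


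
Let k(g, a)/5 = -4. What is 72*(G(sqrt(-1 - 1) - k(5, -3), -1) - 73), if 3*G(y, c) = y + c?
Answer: -4800 + 24*I*sqrt(2) ≈ -4800.0 + 33.941*I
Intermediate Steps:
k(g, a) = -20 (k(g, a) = 5*(-4) = -20)
G(y, c) = c/3 + y/3 (G(y, c) = (y + c)/3 = (c + y)/3 = c/3 + y/3)
72*(G(sqrt(-1 - 1) - k(5, -3), -1) - 73) = 72*(((1/3)*(-1) + (sqrt(-1 - 1) - 1*(-20))/3) - 73) = 72*((-1/3 + (sqrt(-2) + 20)/3) - 73) = 72*((-1/3 + (I*sqrt(2) + 20)/3) - 73) = 72*((-1/3 + (20 + I*sqrt(2))/3) - 73) = 72*((-1/3 + (20/3 + I*sqrt(2)/3)) - 73) = 72*((19/3 + I*sqrt(2)/3) - 73) = 72*(-200/3 + I*sqrt(2)/3) = -4800 + 24*I*sqrt(2)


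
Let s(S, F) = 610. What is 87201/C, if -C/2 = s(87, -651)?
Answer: -87201/1220 ≈ -71.476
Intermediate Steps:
C = -1220 (C = -2*610 = -1220)
87201/C = 87201/(-1220) = 87201*(-1/1220) = -87201/1220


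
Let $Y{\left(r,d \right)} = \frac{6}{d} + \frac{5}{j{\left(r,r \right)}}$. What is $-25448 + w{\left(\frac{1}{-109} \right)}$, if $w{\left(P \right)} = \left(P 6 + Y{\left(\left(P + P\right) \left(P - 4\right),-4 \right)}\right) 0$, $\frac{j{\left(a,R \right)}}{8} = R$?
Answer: $-25448$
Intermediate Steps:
$j{\left(a,R \right)} = 8 R$
$Y{\left(r,d \right)} = \frac{6}{d} + \frac{5}{8 r}$
$w{\left(P \right)} = 0$ ($w{\left(P \right)} = \left(P 6 + \left(\frac{6}{-4} + \frac{5}{8 \left(P + P\right) \left(P - 4\right)}\right)\right) 0 = \left(6 P + \left(6 \left(- \frac{1}{4}\right) + \frac{5}{8 \cdot 2 P \left(-4 + P\right)}\right)\right) 0 = \left(6 P - \left(\frac{3}{2} - \frac{5}{8 \cdot 2 P \left(-4 + P\right)}\right)\right) 0 = \left(6 P - \left(\frac{3}{2} - \frac{5 \frac{1}{2 P \left(-4 + P\right)}}{8}\right)\right) 0 = \left(6 P - \left(\frac{3}{2} - \frac{5}{16 P \left(-4 + P\right)}\right)\right) 0 = \left(- \frac{3}{2} + 6 P + \frac{5}{16 P \left(-4 + P\right)}\right) 0 = 0$)
$-25448 + w{\left(\frac{1}{-109} \right)} = -25448 + 0 = -25448$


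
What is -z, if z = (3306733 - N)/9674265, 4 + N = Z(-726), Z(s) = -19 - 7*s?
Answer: -1100558/3224755 ≈ -0.34128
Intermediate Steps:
N = 5059 (N = -4 + (-19 - 7*(-726)) = -4 + (-19 + 5082) = -4 + 5063 = 5059)
z = 1100558/3224755 (z = (3306733 - 1*5059)/9674265 = (3306733 - 5059)*(1/9674265) = 3301674*(1/9674265) = 1100558/3224755 ≈ 0.34128)
-z = -1*1100558/3224755 = -1100558/3224755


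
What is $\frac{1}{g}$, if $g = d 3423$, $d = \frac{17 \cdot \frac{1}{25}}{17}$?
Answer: $\frac{25}{3423} \approx 0.0073035$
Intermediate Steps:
$d = \frac{1}{25}$ ($d = 17 \cdot \frac{1}{25} \cdot \frac{1}{17} = \frac{17}{25} \cdot \frac{1}{17} = \frac{1}{25} \approx 0.04$)
$g = \frac{3423}{25}$ ($g = \frac{1}{25} \cdot 3423 = \frac{3423}{25} \approx 136.92$)
$\frac{1}{g} = \frac{1}{\frac{3423}{25}} = \frac{25}{3423}$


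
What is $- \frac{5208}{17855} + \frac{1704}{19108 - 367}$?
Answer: $- \frac{22392736}{111540185} \approx -0.20076$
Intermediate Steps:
$- \frac{5208}{17855} + \frac{1704}{19108 - 367} = \left(-5208\right) \frac{1}{17855} + \frac{1704}{18741} = - \frac{5208}{17855} + 1704 \cdot \frac{1}{18741} = - \frac{5208}{17855} + \frac{568}{6247} = - \frac{22392736}{111540185}$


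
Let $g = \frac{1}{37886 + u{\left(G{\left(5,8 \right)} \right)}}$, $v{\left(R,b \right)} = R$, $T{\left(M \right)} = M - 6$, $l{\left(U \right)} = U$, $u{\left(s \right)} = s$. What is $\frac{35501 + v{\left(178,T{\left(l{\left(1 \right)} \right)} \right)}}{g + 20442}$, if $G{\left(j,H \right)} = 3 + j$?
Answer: $\frac{193145718}{110661307} \approx 1.7454$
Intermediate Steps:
$T{\left(M \right)} = -6 + M$
$g = \frac{1}{37894}$ ($g = \frac{1}{37886 + \left(3 + 5\right)} = \frac{1}{37886 + 8} = \frac{1}{37894} \approx 2.6389 \cdot 10^{-5}$)
$\frac{35501 + v{\left(178,T{\left(l{\left(1 \right)} \right)} \right)}}{g + 20442} = \frac{35501 + 178}{\frac{1}{37894} + 20442} = \frac{35679}{\frac{774629149}{37894}} = 35679 \cdot \frac{37894}{774629149} = \frac{193145718}{110661307}$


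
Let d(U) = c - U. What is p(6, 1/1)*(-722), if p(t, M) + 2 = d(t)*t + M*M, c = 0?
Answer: 26714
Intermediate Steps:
d(U) = -U (d(U) = 0 - U = -U)
p(t, M) = -2 + M**2 - t**2 (p(t, M) = -2 + ((-t)*t + M*M) = -2 + (-t**2 + M**2) = -2 + (M**2 - t**2) = -2 + M**2 - t**2)
p(6, 1/1)*(-722) = (-2 + (1/1)**2 - 1*6**2)*(-722) = (-2 + 1**2 - 1*36)*(-722) = (-2 + 1 - 36)*(-722) = -37*(-722) = 26714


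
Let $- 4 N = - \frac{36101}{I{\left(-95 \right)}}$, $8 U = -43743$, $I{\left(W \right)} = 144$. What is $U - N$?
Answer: $- \frac{3185597}{576} \approx -5530.5$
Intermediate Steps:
$U = - \frac{43743}{8}$ ($U = \frac{1}{8} \left(-43743\right) = - \frac{43743}{8} \approx -5467.9$)
$N = \frac{36101}{576}$ ($N = - \frac{\left(-36101\right) \frac{1}{144}}{4} = \left(- \frac{1}{4}\right) \left(- \frac{36101}{144}\right) = \frac{36101}{576} \approx 62.675$)
$U - N = - \frac{43743}{8} - \frac{36101}{576} = - \frac{3185597}{576}$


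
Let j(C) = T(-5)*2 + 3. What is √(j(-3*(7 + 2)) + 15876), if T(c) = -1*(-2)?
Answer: √15883 ≈ 126.03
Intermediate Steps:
T(c) = 2
j(C) = 7 (j(C) = 2*2 + 3 = 4 + 3 = 7)
√(j(-3*(7 + 2)) + 15876) = √(7 + 15876) = √15883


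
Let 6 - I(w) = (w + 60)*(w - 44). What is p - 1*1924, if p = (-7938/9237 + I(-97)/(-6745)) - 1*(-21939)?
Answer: 415666815224/20767855 ≈ 20015.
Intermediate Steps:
I(w) = 6 - (-44 + w)*(60 + w) (I(w) = 6 - (w + 60)*(w - 44) = 6 - (60 + w)*(-44 + w) = 6 - (-44 + w)*(60 + w))
p = 455624168244/20767855 (p = (-7938/9237 + (2646 - 1*(-97)² - 16*(-97))/(-6745)) - 1*(-21939) = (-7938*1/9237 + (2646 - 1*9409 + 1552)*(-1/6745)) + 21939 = (-2646/3079 + (2646 - 9409 + 1552)*(-1/6745)) + 21939 = (-2646/3079 - 5211*(-1/6745)) + 21939 = (-2646/3079 + 5211/6745) + 21939 = -1802601/20767855 + 21939 = 455624168244/20767855 ≈ 21939.)
p - 1*1924 = 455624168244/20767855 - 1*1924 = 455624168244/20767855 - 1924 = 415666815224/20767855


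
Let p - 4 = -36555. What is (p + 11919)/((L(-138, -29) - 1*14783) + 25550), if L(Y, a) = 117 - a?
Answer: -24632/10913 ≈ -2.2571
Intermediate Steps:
p = -36551 (p = 4 - 36555 = -36551)
(p + 11919)/((L(-138, -29) - 1*14783) + 25550) = (-36551 + 11919)/(((117 - 1*(-29)) - 1*14783) + 25550) = -24632/(((117 + 29) - 14783) + 25550) = -24632/((146 - 14783) + 25550) = -24632/(-14637 + 25550) = -24632/10913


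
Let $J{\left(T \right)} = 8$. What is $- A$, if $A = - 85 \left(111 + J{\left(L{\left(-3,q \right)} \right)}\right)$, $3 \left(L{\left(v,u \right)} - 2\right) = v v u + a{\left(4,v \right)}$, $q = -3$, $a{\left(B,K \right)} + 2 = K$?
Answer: $10115$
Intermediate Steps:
$a{\left(B,K \right)} = -2 + K$
$L{\left(v,u \right)} = \frac{4}{3} + \frac{v}{3} + \frac{u v^{2}}{3}$ ($L{\left(v,u \right)} = 2 + \frac{v v u + \left(-2 + v\right)}{3} = 2 + \frac{v^{2} u + \left(-2 + v\right)}{3} = 2 + \frac{u v^{2} + \left(-2 + v\right)}{3} = 2 + \frac{-2 + v + u v^{2}}{3} = 2 + \left(- \frac{2}{3} + \frac{v}{3} + \frac{u v^{2}}{3}\right) = \frac{4}{3} + \frac{v}{3} + \frac{u v^{2}}{3}$)
$A = -10115$ ($A = - 85 \left(111 + 8\right) = \left(-85\right) 119 = -10115$)
$- A = \left(-1\right) \left(-10115\right) = 10115$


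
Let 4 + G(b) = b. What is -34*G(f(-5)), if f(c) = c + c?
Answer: 476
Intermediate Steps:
f(c) = 2*c
G(b) = -4 + b
-34*G(f(-5)) = -34*(-4 + 2*(-5)) = -34*(-4 - 10) = -34*(-14) = 476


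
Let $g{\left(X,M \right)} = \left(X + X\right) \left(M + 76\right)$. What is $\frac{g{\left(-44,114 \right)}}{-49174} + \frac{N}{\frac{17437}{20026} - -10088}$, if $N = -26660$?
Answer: $- \frac{2287555804784}{993510143715} \approx -2.3025$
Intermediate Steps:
$g{\left(X,M \right)} = 2 X \left(76 + M\right)$
$\frac{g{\left(-44,114 \right)}}{-49174} + \frac{N}{\frac{17437}{20026} - -10088} = \frac{2 \left(-44\right) \left(76 + 114\right)}{-49174} - \frac{26660}{\frac{17437}{20026} - -10088} = 2 \left(-44\right) 190 \left(- \frac{1}{49174}\right) - \frac{26660}{17437 \cdot \frac{1}{20026} + 10088} = \left(-16720\right) \left(- \frac{1}{49174}\right) - \frac{26660}{\frac{17437}{20026} + 10088} = \frac{8360}{24587} - \frac{26660}{\frac{202039725}{20026}} = \frac{8360}{24587} - \frac{106778632}{40407945} = - \frac{2287555804784}{993510143715}$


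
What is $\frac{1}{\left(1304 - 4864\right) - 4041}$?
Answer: $- \frac{1}{7601} \approx -0.00013156$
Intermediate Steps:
$\frac{1}{\left(1304 - 4864\right) - 4041} = \frac{1}{-3560 - 4041} = \frac{1}{-7601} = - \frac{1}{7601}$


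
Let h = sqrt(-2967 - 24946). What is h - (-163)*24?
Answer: 3912 + I*sqrt(27913) ≈ 3912.0 + 167.07*I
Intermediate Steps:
h = I*sqrt(27913) (h = sqrt(-27913) = I*sqrt(27913) ≈ 167.07*I)
h - (-163)*24 = I*sqrt(27913) - (-163)*24 = I*sqrt(27913) - 1*(-3912) = I*sqrt(27913) + 3912 = 3912 + I*sqrt(27913)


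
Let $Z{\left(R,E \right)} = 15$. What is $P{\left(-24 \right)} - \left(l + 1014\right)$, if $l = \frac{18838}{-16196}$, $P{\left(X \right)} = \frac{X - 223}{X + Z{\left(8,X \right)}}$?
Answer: $- \frac{71817371}{72882} \approx -985.39$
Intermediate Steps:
$P{\left(X \right)} = \frac{-223 + X}{15 + X}$ ($P{\left(X \right)} = \frac{X - 223}{X + 15} = \frac{-223 + X}{15 + X}$)
$l = - \frac{9419}{8098}$ ($l = 18838 \left(- \frac{1}{16196}\right) = - \frac{9419}{8098} \approx -1.1631$)
$P{\left(-24 \right)} - \left(l + 1014\right) = \frac{-223 - 24}{15 - 24} - \left(- \frac{9419}{8098} + 1014\right) = \frac{1}{-9} \left(-247\right) - \frac{8201953}{8098} = \left(- \frac{1}{9}\right) \left(-247\right) - \frac{8201953}{8098} = \frac{247}{9} - \frac{8201953}{8098} = - \frac{71817371}{72882}$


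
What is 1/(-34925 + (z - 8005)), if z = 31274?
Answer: -1/11656 ≈ -8.5793e-5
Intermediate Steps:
1/(-34925 + (z - 8005)) = 1/(-34925 + (31274 - 8005)) = 1/(-34925 + 23269) = 1/(-11656) = -1/11656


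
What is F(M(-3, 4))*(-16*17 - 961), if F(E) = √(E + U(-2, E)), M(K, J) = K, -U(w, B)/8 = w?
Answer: -1233*√13 ≈ -4445.6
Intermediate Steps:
U(w, B) = -8*w
F(E) = √(16 + E) (F(E) = √(E - 8*(-2)) = √(E + 16) = √(16 + E))
F(M(-3, 4))*(-16*17 - 961) = √(16 - 3)*(-16*17 - 961) = √13*(-272 - 961) = √13*(-1233) = -1233*√13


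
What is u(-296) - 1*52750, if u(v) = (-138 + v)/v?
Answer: -7806783/148 ≈ -52749.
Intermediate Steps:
u(v) = (-138 + v)/v
u(-296) - 1*52750 = (-138 - 296)/(-296) - 1*52750 = -1/296*(-434) - 52750 = 217/148 - 52750 = -7806783/148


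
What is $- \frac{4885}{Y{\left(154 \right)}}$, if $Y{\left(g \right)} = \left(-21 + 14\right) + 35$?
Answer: $- \frac{4885}{28} \approx -174.46$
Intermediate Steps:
$Y{\left(g \right)} = 28$ ($Y{\left(g \right)} = -7 + 35 = 28$)
$- \frac{4885}{Y{\left(154 \right)}} = - \frac{4885}{28}$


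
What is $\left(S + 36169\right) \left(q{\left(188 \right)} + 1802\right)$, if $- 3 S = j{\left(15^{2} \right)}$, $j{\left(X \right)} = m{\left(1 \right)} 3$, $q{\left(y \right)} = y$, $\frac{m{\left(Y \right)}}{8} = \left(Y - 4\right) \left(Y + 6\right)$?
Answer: $72310630$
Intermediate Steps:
$m{\left(Y \right)} = 8 \left(-4 + Y\right) \left(6 + Y\right)$ ($m{\left(Y \right)} = 8 \left(Y - 4\right) \left(Y + 6\right) = 8 \left(-4 + Y\right) \left(6 + Y\right)$)
$j{\left(X \right)} = -504$ ($j{\left(X \right)} = \left(-192 + 8 \cdot 1^{2} + 16 \cdot 1\right) 3 = \left(-192 + 8 \cdot 1 + 16\right) 3 = \left(-192 + 8 + 16\right) 3 = \left(-168\right) 3 = -504$)
$S = 168$ ($S = \left(- \frac{1}{3}\right) \left(-504\right) = 168$)
$\left(S + 36169\right) \left(q{\left(188 \right)} + 1802\right) = \left(168 + 36169\right) \left(188 + 1802\right) = 36337 \cdot 1990 = 72310630$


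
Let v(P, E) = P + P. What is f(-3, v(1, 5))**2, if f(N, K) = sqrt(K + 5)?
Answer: 7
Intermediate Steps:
v(P, E) = 2*P
f(N, K) = sqrt(5 + K)
f(-3, v(1, 5))**2 = (sqrt(5 + 2*1))**2 = (sqrt(5 + 2))**2 = (sqrt(7))**2 = 7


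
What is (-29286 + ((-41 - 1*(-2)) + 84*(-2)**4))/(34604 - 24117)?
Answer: -27981/10487 ≈ -2.6682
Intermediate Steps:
(-29286 + ((-41 - 1*(-2)) + 84*(-2)**4))/(34604 - 24117) = (-29286 + ((-41 + 2) + 84*16))/10487 = (-29286 + (-39 + 1344))*(1/10487) = (-29286 + 1305)*(1/10487) = -27981*1/10487 = -27981/10487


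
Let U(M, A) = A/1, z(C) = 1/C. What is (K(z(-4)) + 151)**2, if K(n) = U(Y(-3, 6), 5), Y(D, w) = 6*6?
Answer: 24336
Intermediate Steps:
Y(D, w) = 36
U(M, A) = A (U(M, A) = A*1 = A)
K(n) = 5
(K(z(-4)) + 151)**2 = (5 + 151)**2 = 156**2 = 24336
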